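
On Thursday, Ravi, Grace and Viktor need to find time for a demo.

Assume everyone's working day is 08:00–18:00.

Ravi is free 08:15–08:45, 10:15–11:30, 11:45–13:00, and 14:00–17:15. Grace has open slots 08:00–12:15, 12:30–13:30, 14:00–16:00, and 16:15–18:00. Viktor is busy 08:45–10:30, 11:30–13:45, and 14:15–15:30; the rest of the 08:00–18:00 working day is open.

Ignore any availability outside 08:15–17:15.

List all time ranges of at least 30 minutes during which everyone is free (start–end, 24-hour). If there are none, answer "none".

Viktor free within 08:00–18:00: 08:00–08:45, 10:30–11:30, 13:45–14:15, 15:30–18:00.
Ravi ∩ Grace: 08:15–08:45, 10:15–11:30, 11:45–12:15, 12:30–13:00, 14:00–16:00, 16:15–17:15.
Ravi ∩ Grace ∩ Viktor: 08:15–08:45, 10:30–11:30, 14:00–14:15, 15:30–16:00, 16:15–17:15.
Restricted to 08:15–17:15: 08:15–08:45, 10:30–11:30, 14:00–14:15, 15:30–16:00, 16:15–17:15.
Windows ≥ 30 min: 08:15–08:45, 10:30–11:30, 15:30–16:00, 16:15–17:15.

08:15–08:45, 10:30–11:30, 15:30–16:00, 16:15–17:15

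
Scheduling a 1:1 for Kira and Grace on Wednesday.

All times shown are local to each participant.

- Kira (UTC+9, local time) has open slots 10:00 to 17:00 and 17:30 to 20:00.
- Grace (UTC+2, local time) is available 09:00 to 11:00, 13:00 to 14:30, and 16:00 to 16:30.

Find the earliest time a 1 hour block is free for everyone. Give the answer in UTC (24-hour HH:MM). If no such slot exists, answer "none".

Kira → UTC: 01:00–08:00, 08:30–11:00.
Grace → UTC: 07:00–09:00, 11:00–12:30, 14:00–14:30.
Kira ∩ Grace: 07:00–08:00, 08:30–09:00.
Windows ≥ 60 min: 07:00–08:00.
Earliest such window starts at 07:00.

07:00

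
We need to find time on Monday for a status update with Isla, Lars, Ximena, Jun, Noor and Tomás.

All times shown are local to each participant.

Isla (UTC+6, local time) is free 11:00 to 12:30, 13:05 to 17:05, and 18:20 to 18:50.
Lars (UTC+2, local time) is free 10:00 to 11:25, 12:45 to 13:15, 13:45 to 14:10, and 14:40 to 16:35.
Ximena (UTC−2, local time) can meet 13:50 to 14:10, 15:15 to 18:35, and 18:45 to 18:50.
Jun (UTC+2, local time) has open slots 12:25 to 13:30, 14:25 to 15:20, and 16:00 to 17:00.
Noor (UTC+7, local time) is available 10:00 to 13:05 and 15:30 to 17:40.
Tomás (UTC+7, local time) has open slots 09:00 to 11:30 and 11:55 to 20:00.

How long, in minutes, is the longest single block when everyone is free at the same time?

Isla → UTC: 05:00–06:30, 07:05–11:05, 12:20–12:50.
Lars → UTC: 08:00–09:25, 10:45–11:15, 11:45–12:10, 12:40–14:35.
Ximena → UTC: 15:50–16:10, 17:15–20:35, 20:45–20:50.
Jun → UTC: 10:25–11:30, 12:25–13:20, 14:00–15:00.
Noor → UTC: 03:00–06:05, 08:30–10:40.
Tomás → UTC: 02:00–04:30, 04:55–13:00.
Isla ∩ Lars: 08:00–09:25, 10:45–11:05, 12:40–12:50.
Isla ∩ Lars ∩ Ximena: (none).
Isla ∩ Lars ∩ Ximena ∩ Jun: (none).
Isla ∩ Lars ∩ Ximena ∩ Jun ∩ Noor: (none).
Isla ∩ Lars ∩ Ximena ∩ Jun ∩ Noor ∩ Tomás: (none).
No common window.

0 minutes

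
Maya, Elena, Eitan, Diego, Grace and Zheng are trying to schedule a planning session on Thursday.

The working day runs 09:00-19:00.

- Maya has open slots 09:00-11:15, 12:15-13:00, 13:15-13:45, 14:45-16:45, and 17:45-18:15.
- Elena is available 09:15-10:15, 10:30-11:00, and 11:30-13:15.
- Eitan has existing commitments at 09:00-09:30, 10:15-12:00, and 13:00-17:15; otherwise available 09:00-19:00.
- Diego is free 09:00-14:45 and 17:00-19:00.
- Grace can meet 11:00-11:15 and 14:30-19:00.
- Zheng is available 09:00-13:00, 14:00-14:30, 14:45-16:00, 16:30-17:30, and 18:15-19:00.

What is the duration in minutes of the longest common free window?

Eitan free within 09:00–19:00: 09:30–10:15, 12:00–13:00, 17:15–19:00.
Maya ∩ Elena: 09:15–10:15, 10:30–11:00, 12:15–13:00.
Maya ∩ Elena ∩ Eitan: 09:30–10:15, 12:15–13:00.
Maya ∩ Elena ∩ Eitan ∩ Diego: 09:30–10:15, 12:15–13:00.
Maya ∩ Elena ∩ Eitan ∩ Diego ∩ Grace: (none).
Maya ∩ Elena ∩ Eitan ∩ Diego ∩ Grace ∩ Zheng: (none).
No common window.

0 minutes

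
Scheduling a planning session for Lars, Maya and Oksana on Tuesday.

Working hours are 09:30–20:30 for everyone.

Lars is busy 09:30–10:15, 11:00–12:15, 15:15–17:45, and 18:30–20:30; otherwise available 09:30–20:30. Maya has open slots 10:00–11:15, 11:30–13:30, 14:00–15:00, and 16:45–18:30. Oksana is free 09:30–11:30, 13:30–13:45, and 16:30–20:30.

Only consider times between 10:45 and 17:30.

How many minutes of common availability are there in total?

Lars free within 09:30–20:30: 10:15–11:00, 12:15–15:15, 17:45–18:30.
Lars ∩ Maya: 10:15–11:00, 12:15–13:30, 14:00–15:00, 17:45–18:30.
Lars ∩ Maya ∩ Oksana: 10:15–11:00, 17:45–18:30.
Restricted to 10:45–17:30: 10:45–11:00.
Total common minutes: 15.

15 minutes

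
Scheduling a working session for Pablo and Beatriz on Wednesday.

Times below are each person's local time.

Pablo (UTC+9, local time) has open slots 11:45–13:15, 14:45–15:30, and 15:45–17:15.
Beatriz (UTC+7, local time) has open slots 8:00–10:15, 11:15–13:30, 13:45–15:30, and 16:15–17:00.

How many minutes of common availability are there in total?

165 minutes

Pablo → UTC: 02:45–04:15, 05:45–06:30, 06:45–08:15.
Beatriz → UTC: 01:00–03:15, 04:15–06:30, 06:45–08:30, 09:15–10:00.
Pablo ∩ Beatriz: 02:45–03:15, 05:45–06:30, 06:45–08:15.
Total common minutes: 30 + 45 + 90 = 165.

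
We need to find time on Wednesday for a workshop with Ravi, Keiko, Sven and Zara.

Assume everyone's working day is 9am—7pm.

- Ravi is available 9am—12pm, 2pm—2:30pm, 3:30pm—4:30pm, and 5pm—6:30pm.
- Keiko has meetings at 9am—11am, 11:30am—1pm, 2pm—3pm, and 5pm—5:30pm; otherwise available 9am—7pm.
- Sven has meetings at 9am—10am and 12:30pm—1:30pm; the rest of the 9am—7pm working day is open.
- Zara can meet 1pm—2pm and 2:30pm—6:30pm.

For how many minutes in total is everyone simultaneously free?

Keiko free within 09:00–19:00: 11:00–11:30, 13:00–14:00, 15:00–17:00, 17:30–19:00.
Sven free within 09:00–19:00: 10:00–12:30, 13:30–19:00.
Ravi ∩ Keiko: 11:00–11:30, 15:30–16:30, 17:30–18:30.
Ravi ∩ Keiko ∩ Sven: 11:00–11:30, 15:30–16:30, 17:30–18:30.
Ravi ∩ Keiko ∩ Sven ∩ Zara: 15:30–16:30, 17:30–18:30.
Total common minutes: 60 + 60 = 120.

120 minutes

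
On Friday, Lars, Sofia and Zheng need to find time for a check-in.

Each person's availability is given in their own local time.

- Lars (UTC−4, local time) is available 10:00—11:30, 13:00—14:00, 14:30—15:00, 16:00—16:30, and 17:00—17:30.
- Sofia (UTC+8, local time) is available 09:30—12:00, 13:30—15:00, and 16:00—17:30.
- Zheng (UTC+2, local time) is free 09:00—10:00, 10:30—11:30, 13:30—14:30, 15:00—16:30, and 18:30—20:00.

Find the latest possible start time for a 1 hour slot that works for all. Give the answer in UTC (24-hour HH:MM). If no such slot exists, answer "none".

Lars → UTC: 14:00–15:30, 17:00–18:00, 18:30–19:00, 20:00–20:30, 21:00–21:30.
Sofia → UTC: 01:30–04:00, 05:30–07:00, 08:00–09:30.
Zheng → UTC: 07:00–08:00, 08:30–09:30, 11:30–12:30, 13:00–14:30, 16:30–18:00.
Lars ∩ Sofia: (none).
Lars ∩ Sofia ∩ Zheng: (none).
Windows ≥ 60 min: (none).

none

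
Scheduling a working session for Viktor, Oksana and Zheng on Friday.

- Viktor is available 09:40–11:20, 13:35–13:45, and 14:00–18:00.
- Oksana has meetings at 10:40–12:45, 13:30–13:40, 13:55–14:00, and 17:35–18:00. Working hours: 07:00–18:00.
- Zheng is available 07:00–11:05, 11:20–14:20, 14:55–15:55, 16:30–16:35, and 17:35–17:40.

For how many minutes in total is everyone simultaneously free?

150 minutes

Oksana free within 07:00–18:00: 07:00–10:40, 12:45–13:30, 13:40–13:55, 14:00–17:35.
Viktor ∩ Oksana: 09:40–10:40, 13:40–13:45, 14:00–17:35.
Viktor ∩ Oksana ∩ Zheng: 09:40–10:40, 13:40–13:45, 14:00–14:20, 14:55–15:55, 16:30–16:35.
Total common minutes: 60 + 5 + 20 + 60 + 5 = 150.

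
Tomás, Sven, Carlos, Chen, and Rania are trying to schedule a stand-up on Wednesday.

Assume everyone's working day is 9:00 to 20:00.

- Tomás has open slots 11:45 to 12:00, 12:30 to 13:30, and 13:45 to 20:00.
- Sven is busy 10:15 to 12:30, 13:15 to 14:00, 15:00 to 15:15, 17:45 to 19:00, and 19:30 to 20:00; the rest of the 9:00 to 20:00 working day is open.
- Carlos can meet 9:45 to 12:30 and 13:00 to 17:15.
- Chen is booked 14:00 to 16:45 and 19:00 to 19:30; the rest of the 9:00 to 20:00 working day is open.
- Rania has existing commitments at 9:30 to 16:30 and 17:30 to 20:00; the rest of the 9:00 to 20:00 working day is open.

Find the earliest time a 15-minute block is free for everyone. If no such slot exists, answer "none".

16:45

Sven free within 09:00–20:00: 09:00–10:15, 12:30–13:15, 14:00–15:00, 15:15–17:45, 19:00–19:30.
Chen free within 09:00–20:00: 09:00–14:00, 16:45–19:00, 19:30–20:00.
Rania free within 09:00–20:00: 09:00–09:30, 16:30–17:30.
Tomás ∩ Sven: 12:30–13:15, 14:00–15:00, 15:15–17:45, 19:00–19:30.
Tomás ∩ Sven ∩ Carlos: 13:00–13:15, 14:00–15:00, 15:15–17:15.
Tomás ∩ Sven ∩ Carlos ∩ Chen: 13:00–13:15, 16:45–17:15.
Tomás ∩ Sven ∩ Carlos ∩ Chen ∩ Rania: 16:45–17:15.
Windows ≥ 15 min: 16:45–17:15.
Earliest such window starts at 16:45.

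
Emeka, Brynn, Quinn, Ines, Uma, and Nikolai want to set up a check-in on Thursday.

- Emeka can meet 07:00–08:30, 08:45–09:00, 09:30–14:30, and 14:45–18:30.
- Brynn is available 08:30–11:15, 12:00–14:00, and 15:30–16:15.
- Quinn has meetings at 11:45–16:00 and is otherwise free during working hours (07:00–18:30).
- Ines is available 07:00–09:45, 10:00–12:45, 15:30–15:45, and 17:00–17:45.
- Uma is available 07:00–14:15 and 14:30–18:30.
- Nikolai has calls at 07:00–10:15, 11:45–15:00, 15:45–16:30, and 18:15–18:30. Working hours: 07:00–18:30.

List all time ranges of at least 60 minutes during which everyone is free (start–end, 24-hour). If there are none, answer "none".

Quinn free within 07:00–18:30: 07:00–11:45, 16:00–18:30.
Nikolai free within 07:00–18:30: 10:15–11:45, 15:00–15:45, 16:30–18:15.
Emeka ∩ Brynn: 08:45–09:00, 09:30–11:15, 12:00–14:00, 15:30–16:15.
Emeka ∩ Brynn ∩ Quinn: 08:45–09:00, 09:30–11:15, 16:00–16:15.
Emeka ∩ Brynn ∩ Quinn ∩ Ines: 08:45–09:00, 09:30–09:45, 10:00–11:15.
Emeka ∩ Brynn ∩ Quinn ∩ Ines ∩ Uma: 08:45–09:00, 09:30–09:45, 10:00–11:15.
Emeka ∩ Brynn ∩ Quinn ∩ Ines ∩ Uma ∩ Nikolai: 10:15–11:15.
Windows ≥ 60 min: 10:15–11:15.

10:15–11:15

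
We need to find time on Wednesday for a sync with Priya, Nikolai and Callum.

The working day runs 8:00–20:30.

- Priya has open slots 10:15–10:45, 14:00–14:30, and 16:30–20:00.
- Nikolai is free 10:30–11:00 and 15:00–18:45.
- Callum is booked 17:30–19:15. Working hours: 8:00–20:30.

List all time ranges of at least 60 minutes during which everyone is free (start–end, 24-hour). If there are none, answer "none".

16:30–17:30

Callum free within 08:00–20:30: 08:00–17:30, 19:15–20:30.
Priya ∩ Nikolai: 10:30–10:45, 16:30–18:45.
Priya ∩ Nikolai ∩ Callum: 10:30–10:45, 16:30–17:30.
Windows ≥ 60 min: 16:30–17:30.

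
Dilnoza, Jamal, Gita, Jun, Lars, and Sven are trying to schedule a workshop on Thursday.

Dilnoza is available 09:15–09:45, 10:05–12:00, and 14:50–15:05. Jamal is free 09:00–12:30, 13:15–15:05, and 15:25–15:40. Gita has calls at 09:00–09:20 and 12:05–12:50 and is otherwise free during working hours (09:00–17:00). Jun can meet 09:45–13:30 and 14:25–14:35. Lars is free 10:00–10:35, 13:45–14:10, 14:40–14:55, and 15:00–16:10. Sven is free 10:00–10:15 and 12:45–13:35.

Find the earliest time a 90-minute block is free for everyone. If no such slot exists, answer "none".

Gita free within 09:00–17:00: 09:20–12:05, 12:50–17:00.
Dilnoza ∩ Jamal: 09:15–09:45, 10:05–12:00, 14:50–15:05.
Dilnoza ∩ Jamal ∩ Gita: 09:20–09:45, 10:05–12:00, 14:50–15:05.
Dilnoza ∩ Jamal ∩ Gita ∩ Jun: 10:05–12:00.
Dilnoza ∩ Jamal ∩ Gita ∩ Jun ∩ Lars: 10:05–10:35.
Dilnoza ∩ Jamal ∩ Gita ∩ Jun ∩ Lars ∩ Sven: 10:05–10:15.
Windows ≥ 90 min: (none).

none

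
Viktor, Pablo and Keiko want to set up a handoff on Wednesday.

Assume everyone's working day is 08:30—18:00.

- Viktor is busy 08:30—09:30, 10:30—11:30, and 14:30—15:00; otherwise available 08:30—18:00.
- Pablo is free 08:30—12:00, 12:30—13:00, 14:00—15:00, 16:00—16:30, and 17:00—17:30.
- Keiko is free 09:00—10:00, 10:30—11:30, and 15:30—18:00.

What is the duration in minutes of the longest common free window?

Viktor free within 08:30–18:00: 09:30–10:30, 11:30–14:30, 15:00–18:00.
Viktor ∩ Pablo: 09:30–10:30, 11:30–12:00, 12:30–13:00, 14:00–14:30, 16:00–16:30, 17:00–17:30.
Viktor ∩ Pablo ∩ Keiko: 09:30–10:00, 16:00–16:30, 17:00–17:30.
Common window lengths: 30, 30, 30 min; longest is 30.

30 minutes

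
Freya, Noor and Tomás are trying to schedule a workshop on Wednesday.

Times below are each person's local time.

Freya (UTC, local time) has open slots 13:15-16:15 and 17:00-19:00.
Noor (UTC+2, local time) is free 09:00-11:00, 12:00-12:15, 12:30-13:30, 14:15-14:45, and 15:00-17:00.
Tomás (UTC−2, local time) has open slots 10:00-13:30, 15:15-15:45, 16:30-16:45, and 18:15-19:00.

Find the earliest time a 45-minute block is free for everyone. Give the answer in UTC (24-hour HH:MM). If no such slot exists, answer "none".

13:15

Freya → UTC: 13:15–16:15, 17:00–19:00.
Noor → UTC: 07:00–09:00, 10:00–10:15, 10:30–11:30, 12:15–12:45, 13:00–15:00.
Tomás → UTC: 12:00–15:30, 17:15–17:45, 18:30–18:45, 20:15–21:00.
Freya ∩ Noor: 13:15–15:00.
Freya ∩ Noor ∩ Tomás: 13:15–15:00.
Windows ≥ 45 min: 13:15–15:00.
Earliest such window starts at 13:15.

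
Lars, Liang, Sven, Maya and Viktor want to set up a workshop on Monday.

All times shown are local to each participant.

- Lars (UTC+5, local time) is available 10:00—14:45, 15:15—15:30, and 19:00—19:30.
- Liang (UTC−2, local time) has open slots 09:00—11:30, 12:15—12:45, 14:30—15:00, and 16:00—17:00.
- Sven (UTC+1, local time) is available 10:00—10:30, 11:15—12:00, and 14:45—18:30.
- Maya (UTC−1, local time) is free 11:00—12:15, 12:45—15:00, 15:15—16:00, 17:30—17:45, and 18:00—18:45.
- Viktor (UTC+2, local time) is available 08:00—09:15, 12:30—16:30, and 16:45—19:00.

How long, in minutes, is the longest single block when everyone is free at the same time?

Lars → UTC: 05:00–09:45, 10:15–10:30, 14:00–14:30.
Liang → UTC: 11:00–13:30, 14:15–14:45, 16:30–17:00, 18:00–19:00.
Sven → UTC: 09:00–09:30, 10:15–11:00, 13:45–17:30.
Maya → UTC: 12:00–13:15, 13:45–16:00, 16:15–17:00, 18:30–18:45, 19:00–19:45.
Viktor → UTC: 06:00–07:15, 10:30–14:30, 14:45–17:00.
Lars ∩ Liang: 14:15–14:30.
Lars ∩ Liang ∩ Sven: 14:15–14:30.
Lars ∩ Liang ∩ Sven ∩ Maya: 14:15–14:30.
Lars ∩ Liang ∩ Sven ∩ Maya ∩ Viktor: 14:15–14:30.
Single common window of 15 minutes.

15 minutes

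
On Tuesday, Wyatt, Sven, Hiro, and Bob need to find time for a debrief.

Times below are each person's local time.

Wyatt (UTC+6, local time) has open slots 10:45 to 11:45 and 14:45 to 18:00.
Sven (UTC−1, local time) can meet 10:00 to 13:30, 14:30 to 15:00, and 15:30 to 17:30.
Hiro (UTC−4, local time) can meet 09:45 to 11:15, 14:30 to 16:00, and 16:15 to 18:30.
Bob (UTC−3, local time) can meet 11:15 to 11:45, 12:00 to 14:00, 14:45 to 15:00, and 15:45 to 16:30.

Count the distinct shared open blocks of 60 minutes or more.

0

Wyatt → UTC: 04:45–05:45, 08:45–12:00.
Sven → UTC: 11:00–14:30, 15:30–16:00, 16:30–18:30.
Hiro → UTC: 13:45–15:15, 18:30–20:00, 20:15–22:30.
Bob → UTC: 14:15–14:45, 15:00–17:00, 17:45–18:00, 18:45–19:30.
Wyatt ∩ Sven: 11:00–12:00.
Wyatt ∩ Sven ∩ Hiro: (none).
Wyatt ∩ Sven ∩ Hiro ∩ Bob: (none).
Windows ≥ 60 min: (none).
That's 0 windows.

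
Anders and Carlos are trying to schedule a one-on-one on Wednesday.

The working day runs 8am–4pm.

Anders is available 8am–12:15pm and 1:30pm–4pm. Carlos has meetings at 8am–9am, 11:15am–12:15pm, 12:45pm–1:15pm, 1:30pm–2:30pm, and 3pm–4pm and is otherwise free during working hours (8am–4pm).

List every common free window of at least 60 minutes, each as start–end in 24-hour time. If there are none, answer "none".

09:00–11:15

Carlos free within 08:00–16:00: 09:00–11:15, 12:15–12:45, 13:15–13:30, 14:30–15:00.
Anders ∩ Carlos: 09:00–11:15, 14:30–15:00.
Windows ≥ 60 min: 09:00–11:15.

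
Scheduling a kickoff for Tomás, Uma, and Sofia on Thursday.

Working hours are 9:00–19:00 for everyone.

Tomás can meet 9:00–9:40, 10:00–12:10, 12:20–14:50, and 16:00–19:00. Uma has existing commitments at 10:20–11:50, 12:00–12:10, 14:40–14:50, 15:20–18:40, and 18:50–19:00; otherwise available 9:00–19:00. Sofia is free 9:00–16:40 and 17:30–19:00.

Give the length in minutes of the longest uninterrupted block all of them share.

Uma free within 09:00–19:00: 09:00–10:20, 11:50–12:00, 12:10–14:40, 14:50–15:20, 18:40–18:50.
Tomás ∩ Uma: 09:00–09:40, 10:00–10:20, 11:50–12:00, 12:20–14:40, 18:40–18:50.
Tomás ∩ Uma ∩ Sofia: 09:00–09:40, 10:00–10:20, 11:50–12:00, 12:20–14:40, 18:40–18:50.
Common window lengths: 40, 20, 10, 140, 10 min; longest is 140.

140 minutes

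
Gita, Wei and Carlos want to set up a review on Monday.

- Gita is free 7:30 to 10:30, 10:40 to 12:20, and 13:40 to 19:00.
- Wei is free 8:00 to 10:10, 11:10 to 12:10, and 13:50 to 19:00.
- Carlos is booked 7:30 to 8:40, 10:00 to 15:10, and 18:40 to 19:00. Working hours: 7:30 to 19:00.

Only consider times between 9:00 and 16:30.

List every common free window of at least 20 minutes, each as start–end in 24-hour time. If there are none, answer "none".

09:00–10:00, 15:10–16:30

Carlos free within 07:30–19:00: 08:40–10:00, 15:10–18:40.
Gita ∩ Wei: 08:00–10:10, 11:10–12:10, 13:50–19:00.
Gita ∩ Wei ∩ Carlos: 08:40–10:00, 15:10–18:40.
Restricted to 09:00–16:30: 09:00–10:00, 15:10–16:30.
Windows ≥ 20 min: 09:00–10:00, 15:10–16:30.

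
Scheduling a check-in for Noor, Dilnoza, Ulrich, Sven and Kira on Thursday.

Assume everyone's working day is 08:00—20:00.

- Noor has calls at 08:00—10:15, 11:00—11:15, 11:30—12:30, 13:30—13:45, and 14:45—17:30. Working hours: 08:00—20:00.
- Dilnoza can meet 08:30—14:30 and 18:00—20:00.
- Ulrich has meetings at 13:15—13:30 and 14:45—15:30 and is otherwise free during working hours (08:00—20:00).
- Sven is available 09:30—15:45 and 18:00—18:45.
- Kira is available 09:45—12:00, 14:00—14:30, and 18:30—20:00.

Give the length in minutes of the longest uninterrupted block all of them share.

Noor free within 08:00–20:00: 10:15–11:00, 11:15–11:30, 12:30–13:30, 13:45–14:45, 17:30–20:00.
Ulrich free within 08:00–20:00: 08:00–13:15, 13:30–14:45, 15:30–20:00.
Noor ∩ Dilnoza: 10:15–11:00, 11:15–11:30, 12:30–13:30, 13:45–14:30, 18:00–20:00.
Noor ∩ Dilnoza ∩ Ulrich: 10:15–11:00, 11:15–11:30, 12:30–13:15, 13:45–14:30, 18:00–20:00.
Noor ∩ Dilnoza ∩ Ulrich ∩ Sven: 10:15–11:00, 11:15–11:30, 12:30–13:15, 13:45–14:30, 18:00–18:45.
Noor ∩ Dilnoza ∩ Ulrich ∩ Sven ∩ Kira: 10:15–11:00, 11:15–11:30, 14:00–14:30, 18:30–18:45.
Common window lengths: 45, 15, 30, 15 min; longest is 45.

45 minutes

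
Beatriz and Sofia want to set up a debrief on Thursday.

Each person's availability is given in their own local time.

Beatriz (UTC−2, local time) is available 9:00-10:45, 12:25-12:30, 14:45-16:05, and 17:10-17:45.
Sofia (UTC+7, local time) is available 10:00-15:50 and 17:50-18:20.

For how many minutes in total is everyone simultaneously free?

20 minutes

Beatriz → UTC: 11:00–12:45, 14:25–14:30, 16:45–18:05, 19:10–19:45.
Sofia → UTC: 03:00–08:50, 10:50–11:20.
Beatriz ∩ Sofia: 11:00–11:20.
Total common minutes: 20.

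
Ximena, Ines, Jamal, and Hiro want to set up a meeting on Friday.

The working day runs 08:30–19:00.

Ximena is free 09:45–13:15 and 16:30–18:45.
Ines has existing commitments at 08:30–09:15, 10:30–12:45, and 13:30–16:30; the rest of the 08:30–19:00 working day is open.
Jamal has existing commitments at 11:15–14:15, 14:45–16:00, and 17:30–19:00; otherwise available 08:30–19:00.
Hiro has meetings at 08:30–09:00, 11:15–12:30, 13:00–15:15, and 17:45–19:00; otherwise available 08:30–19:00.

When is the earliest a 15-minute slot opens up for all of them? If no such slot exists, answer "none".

Ines free within 08:30–19:00: 09:15–10:30, 12:45–13:30, 16:30–19:00.
Jamal free within 08:30–19:00: 08:30–11:15, 14:15–14:45, 16:00–17:30.
Hiro free within 08:30–19:00: 09:00–11:15, 12:30–13:00, 15:15–17:45.
Ximena ∩ Ines: 09:45–10:30, 12:45–13:15, 16:30–18:45.
Ximena ∩ Ines ∩ Jamal: 09:45–10:30, 16:30–17:30.
Ximena ∩ Ines ∩ Jamal ∩ Hiro: 09:45–10:30, 16:30–17:30.
Windows ≥ 15 min: 09:45–10:30, 16:30–17:30.
Earliest such window starts at 09:45.

09:45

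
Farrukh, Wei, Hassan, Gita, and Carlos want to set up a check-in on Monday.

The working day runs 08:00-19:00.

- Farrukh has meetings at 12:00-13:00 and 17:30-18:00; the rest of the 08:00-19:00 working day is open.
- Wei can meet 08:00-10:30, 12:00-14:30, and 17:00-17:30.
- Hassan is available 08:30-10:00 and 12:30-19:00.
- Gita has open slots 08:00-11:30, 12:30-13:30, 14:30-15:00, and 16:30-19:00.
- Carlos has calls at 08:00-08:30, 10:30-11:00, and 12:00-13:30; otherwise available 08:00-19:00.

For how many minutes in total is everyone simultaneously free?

Farrukh free within 08:00–19:00: 08:00–12:00, 13:00–17:30, 18:00–19:00.
Carlos free within 08:00–19:00: 08:30–10:30, 11:00–12:00, 13:30–19:00.
Farrukh ∩ Wei: 08:00–10:30, 13:00–14:30, 17:00–17:30.
Farrukh ∩ Wei ∩ Hassan: 08:30–10:00, 13:00–14:30, 17:00–17:30.
Farrukh ∩ Wei ∩ Hassan ∩ Gita: 08:30–10:00, 13:00–13:30, 17:00–17:30.
Farrukh ∩ Wei ∩ Hassan ∩ Gita ∩ Carlos: 08:30–10:00, 17:00–17:30.
Total common minutes: 90 + 30 = 120.

120 minutes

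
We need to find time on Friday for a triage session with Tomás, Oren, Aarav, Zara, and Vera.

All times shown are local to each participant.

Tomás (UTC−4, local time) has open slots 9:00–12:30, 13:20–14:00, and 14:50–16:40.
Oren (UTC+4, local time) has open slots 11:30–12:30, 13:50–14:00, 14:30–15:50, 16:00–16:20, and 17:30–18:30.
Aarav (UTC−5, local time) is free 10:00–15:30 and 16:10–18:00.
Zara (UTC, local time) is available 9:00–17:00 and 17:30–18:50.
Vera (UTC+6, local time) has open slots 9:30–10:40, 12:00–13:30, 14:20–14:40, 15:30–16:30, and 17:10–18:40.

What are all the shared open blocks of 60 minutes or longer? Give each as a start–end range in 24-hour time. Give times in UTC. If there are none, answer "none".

none

Tomás → UTC: 13:00–16:30, 17:20–18:00, 18:50–20:40.
Oren → UTC: 07:30–08:30, 09:50–10:00, 10:30–11:50, 12:00–12:20, 13:30–14:30.
Aarav → UTC: 15:00–20:30, 21:10–23:00.
Zara → UTC: 09:00–17:00, 17:30–18:50.
Vera → UTC: 03:30–04:40, 06:00–07:30, 08:20–08:40, 09:30–10:30, 11:10–12:40.
Tomás ∩ Oren: 13:30–14:30.
Tomás ∩ Oren ∩ Aarav: (none).
Tomás ∩ Oren ∩ Aarav ∩ Zara: (none).
Tomás ∩ Oren ∩ Aarav ∩ Zara ∩ Vera: (none).
Windows ≥ 60 min: (none).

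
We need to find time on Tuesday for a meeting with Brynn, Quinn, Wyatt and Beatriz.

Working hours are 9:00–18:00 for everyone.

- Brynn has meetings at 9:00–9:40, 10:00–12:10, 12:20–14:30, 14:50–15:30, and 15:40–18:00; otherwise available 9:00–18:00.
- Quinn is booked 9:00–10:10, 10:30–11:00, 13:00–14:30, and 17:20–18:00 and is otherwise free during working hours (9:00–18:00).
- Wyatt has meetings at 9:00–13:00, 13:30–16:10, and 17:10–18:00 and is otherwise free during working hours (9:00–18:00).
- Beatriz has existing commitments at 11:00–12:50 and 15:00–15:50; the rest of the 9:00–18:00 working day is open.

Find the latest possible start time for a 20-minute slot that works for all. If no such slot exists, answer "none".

none

Brynn free within 09:00–18:00: 09:40–10:00, 12:10–12:20, 14:30–14:50, 15:30–15:40.
Quinn free within 09:00–18:00: 10:10–10:30, 11:00–13:00, 14:30–17:20.
Wyatt free within 09:00–18:00: 13:00–13:30, 16:10–17:10.
Beatriz free within 09:00–18:00: 09:00–11:00, 12:50–15:00, 15:50–18:00.
Brynn ∩ Quinn: 12:10–12:20, 14:30–14:50, 15:30–15:40.
Brynn ∩ Quinn ∩ Wyatt: (none).
Brynn ∩ Quinn ∩ Wyatt ∩ Beatriz: (none).
Windows ≥ 20 min: (none).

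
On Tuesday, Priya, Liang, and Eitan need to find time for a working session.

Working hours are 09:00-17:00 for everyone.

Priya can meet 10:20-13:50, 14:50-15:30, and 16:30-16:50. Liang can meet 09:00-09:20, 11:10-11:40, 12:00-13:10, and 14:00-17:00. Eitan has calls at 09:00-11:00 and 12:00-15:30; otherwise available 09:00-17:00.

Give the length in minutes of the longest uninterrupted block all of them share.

30 minutes

Eitan free within 09:00–17:00: 11:00–12:00, 15:30–17:00.
Priya ∩ Liang: 11:10–11:40, 12:00–13:10, 14:50–15:30, 16:30–16:50.
Priya ∩ Liang ∩ Eitan: 11:10–11:40, 16:30–16:50.
Common window lengths: 30, 20 min; longest is 30.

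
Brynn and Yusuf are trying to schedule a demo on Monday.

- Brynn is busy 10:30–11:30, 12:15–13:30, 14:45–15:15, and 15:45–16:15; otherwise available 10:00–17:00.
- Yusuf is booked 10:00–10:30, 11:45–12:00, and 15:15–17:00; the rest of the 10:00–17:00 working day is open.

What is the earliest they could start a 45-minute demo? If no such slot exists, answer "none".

13:30

Brynn free within 10:00–17:00: 10:00–10:30, 11:30–12:15, 13:30–14:45, 15:15–15:45, 16:15–17:00.
Yusuf free within 10:00–17:00: 10:30–11:45, 12:00–15:15.
Brynn ∩ Yusuf: 11:30–11:45, 12:00–12:15, 13:30–14:45.
Windows ≥ 45 min: 13:30–14:45.
Earliest such window starts at 13:30.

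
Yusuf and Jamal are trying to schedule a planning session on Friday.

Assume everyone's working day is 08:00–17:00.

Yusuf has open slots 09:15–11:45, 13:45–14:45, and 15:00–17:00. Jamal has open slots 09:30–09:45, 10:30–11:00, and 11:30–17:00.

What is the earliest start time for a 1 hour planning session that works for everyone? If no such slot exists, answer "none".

13:45

Yusuf ∩ Jamal: 09:30–09:45, 10:30–11:00, 11:30–11:45, 13:45–14:45, 15:00–17:00.
Windows ≥ 60 min: 13:45–14:45, 15:00–17:00.
Earliest such window starts at 13:45.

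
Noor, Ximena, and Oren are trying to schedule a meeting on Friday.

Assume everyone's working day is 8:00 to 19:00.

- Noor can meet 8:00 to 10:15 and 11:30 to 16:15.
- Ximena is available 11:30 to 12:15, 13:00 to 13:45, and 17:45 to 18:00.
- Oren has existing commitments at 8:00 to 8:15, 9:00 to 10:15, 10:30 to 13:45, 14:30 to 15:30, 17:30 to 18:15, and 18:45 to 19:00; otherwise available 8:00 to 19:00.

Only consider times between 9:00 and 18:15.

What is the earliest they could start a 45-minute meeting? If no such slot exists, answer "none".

none

Oren free within 08:00–19:00: 08:15–09:00, 10:15–10:30, 13:45–14:30, 15:30–17:30, 18:15–18:45.
Noor ∩ Ximena: 11:30–12:15, 13:00–13:45.
Noor ∩ Ximena ∩ Oren: (none).
Restricted to 09:00–18:15: (none).
Windows ≥ 45 min: (none).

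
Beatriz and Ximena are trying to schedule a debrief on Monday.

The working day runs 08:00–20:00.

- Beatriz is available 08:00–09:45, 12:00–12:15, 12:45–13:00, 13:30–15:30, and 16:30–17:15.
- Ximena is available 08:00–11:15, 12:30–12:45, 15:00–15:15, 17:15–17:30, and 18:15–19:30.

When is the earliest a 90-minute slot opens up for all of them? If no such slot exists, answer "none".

08:00

Beatriz ∩ Ximena: 08:00–09:45, 15:00–15:15.
Windows ≥ 90 min: 08:00–09:45.
Earliest such window starts at 08:00.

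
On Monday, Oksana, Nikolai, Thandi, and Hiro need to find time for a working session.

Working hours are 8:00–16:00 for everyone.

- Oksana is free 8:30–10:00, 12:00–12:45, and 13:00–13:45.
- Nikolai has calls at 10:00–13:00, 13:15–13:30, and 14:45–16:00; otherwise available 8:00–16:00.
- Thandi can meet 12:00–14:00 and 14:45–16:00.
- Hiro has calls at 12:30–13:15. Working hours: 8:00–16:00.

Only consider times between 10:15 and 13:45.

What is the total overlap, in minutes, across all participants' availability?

Nikolai free within 08:00–16:00: 08:00–10:00, 13:00–13:15, 13:30–14:45.
Hiro free within 08:00–16:00: 08:00–12:30, 13:15–16:00.
Oksana ∩ Nikolai: 08:30–10:00, 13:00–13:15, 13:30–13:45.
Oksana ∩ Nikolai ∩ Thandi: 13:00–13:15, 13:30–13:45.
Oksana ∩ Nikolai ∩ Thandi ∩ Hiro: 13:30–13:45.
Restricted to 10:15–13:45: 13:30–13:45.
Total common minutes: 15.

15 minutes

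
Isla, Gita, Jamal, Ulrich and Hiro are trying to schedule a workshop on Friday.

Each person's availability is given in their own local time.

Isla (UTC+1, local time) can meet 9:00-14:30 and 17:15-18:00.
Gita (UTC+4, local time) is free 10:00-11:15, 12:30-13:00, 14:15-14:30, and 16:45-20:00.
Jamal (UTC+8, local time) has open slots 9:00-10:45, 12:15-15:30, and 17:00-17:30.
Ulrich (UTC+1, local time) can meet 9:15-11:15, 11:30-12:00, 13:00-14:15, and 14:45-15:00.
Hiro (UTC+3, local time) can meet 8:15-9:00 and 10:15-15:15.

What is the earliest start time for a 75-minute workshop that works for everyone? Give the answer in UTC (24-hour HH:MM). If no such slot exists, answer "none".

none

Isla → UTC: 08:00–13:30, 16:15–17:00.
Gita → UTC: 06:00–07:15, 08:30–09:00, 10:15–10:30, 12:45–16:00.
Jamal → UTC: 01:00–02:45, 04:15–07:30, 09:00–09:30.
Ulrich → UTC: 08:15–10:15, 10:30–11:00, 12:00–13:15, 13:45–14:00.
Hiro → UTC: 05:15–06:00, 07:15–12:15.
Isla ∩ Gita: 08:30–09:00, 10:15–10:30, 12:45–13:30.
Isla ∩ Gita ∩ Jamal: (none).
Isla ∩ Gita ∩ Jamal ∩ Ulrich: (none).
Isla ∩ Gita ∩ Jamal ∩ Ulrich ∩ Hiro: (none).
Windows ≥ 75 min: (none).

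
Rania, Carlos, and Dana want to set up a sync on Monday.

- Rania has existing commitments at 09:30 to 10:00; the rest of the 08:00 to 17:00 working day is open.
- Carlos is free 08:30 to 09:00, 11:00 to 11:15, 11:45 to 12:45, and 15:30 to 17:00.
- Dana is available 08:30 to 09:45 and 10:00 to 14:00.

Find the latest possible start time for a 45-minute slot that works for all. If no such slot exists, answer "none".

Rania free within 08:00–17:00: 08:00–09:30, 10:00–17:00.
Rania ∩ Carlos: 08:30–09:00, 11:00–11:15, 11:45–12:45, 15:30–17:00.
Rania ∩ Carlos ∩ Dana: 08:30–09:00, 11:00–11:15, 11:45–12:45.
Windows ≥ 45 min: 11:45–12:45.
Latest start in the last window 11:45–12:45 is 12:45 − 45 min = 12:00.

12:00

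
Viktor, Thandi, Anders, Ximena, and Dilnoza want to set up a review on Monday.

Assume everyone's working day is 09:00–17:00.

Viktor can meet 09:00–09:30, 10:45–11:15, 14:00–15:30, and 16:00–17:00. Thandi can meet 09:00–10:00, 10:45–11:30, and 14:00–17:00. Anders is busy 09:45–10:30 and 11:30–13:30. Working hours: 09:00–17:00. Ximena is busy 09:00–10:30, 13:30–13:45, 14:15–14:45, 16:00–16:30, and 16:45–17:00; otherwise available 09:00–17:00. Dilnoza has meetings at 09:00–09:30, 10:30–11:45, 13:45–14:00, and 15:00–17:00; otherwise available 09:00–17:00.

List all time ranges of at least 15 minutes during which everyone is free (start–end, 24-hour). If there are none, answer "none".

14:00–14:15, 14:45–15:00

Anders free within 09:00–17:00: 09:00–09:45, 10:30–11:30, 13:30–17:00.
Ximena free within 09:00–17:00: 10:30–13:30, 13:45–14:15, 14:45–16:00, 16:30–16:45.
Dilnoza free within 09:00–17:00: 09:30–10:30, 11:45–13:45, 14:00–15:00.
Viktor ∩ Thandi: 09:00–09:30, 10:45–11:15, 14:00–15:30, 16:00–17:00.
Viktor ∩ Thandi ∩ Anders: 09:00–09:30, 10:45–11:15, 14:00–15:30, 16:00–17:00.
Viktor ∩ Thandi ∩ Anders ∩ Ximena: 10:45–11:15, 14:00–14:15, 14:45–15:30, 16:30–16:45.
Viktor ∩ Thandi ∩ Anders ∩ Ximena ∩ Dilnoza: 14:00–14:15, 14:45–15:00.
Windows ≥ 15 min: 14:00–14:15, 14:45–15:00.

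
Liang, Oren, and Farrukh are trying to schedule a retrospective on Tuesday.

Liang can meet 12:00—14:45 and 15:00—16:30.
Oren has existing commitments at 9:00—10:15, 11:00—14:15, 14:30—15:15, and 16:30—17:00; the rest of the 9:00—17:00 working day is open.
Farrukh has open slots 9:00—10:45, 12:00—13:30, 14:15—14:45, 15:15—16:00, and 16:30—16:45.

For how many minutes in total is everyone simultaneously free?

60 minutes

Oren free within 09:00–17:00: 10:15–11:00, 14:15–14:30, 15:15–16:30.
Liang ∩ Oren: 14:15–14:30, 15:15–16:30.
Liang ∩ Oren ∩ Farrukh: 14:15–14:30, 15:15–16:00.
Total common minutes: 15 + 45 = 60.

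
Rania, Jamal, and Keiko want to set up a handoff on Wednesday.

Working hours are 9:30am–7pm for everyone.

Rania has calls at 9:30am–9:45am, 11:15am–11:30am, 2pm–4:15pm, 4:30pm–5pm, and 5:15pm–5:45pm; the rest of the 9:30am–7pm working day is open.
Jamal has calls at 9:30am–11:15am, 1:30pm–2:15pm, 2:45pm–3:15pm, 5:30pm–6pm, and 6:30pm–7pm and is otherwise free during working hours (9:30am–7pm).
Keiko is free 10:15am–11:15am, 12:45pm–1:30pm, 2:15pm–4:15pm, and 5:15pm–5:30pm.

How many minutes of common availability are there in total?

45 minutes

Rania free within 09:30–19:00: 09:45–11:15, 11:30–14:00, 16:15–16:30, 17:00–17:15, 17:45–19:00.
Jamal free within 09:30–19:00: 11:15–13:30, 14:15–14:45, 15:15–17:30, 18:00–18:30.
Rania ∩ Jamal: 11:30–13:30, 16:15–16:30, 17:00–17:15, 18:00–18:30.
Rania ∩ Jamal ∩ Keiko: 12:45–13:30.
Total common minutes: 45.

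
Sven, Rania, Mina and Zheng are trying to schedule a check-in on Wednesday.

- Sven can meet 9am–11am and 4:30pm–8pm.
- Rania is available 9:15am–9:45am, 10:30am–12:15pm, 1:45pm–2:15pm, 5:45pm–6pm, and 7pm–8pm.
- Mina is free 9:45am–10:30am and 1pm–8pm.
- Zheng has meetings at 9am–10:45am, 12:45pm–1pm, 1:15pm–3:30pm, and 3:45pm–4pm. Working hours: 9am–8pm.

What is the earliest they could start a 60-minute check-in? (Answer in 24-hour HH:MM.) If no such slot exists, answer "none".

Zheng free within 09:00–20:00: 10:45–12:45, 13:00–13:15, 15:30–15:45, 16:00–20:00.
Sven ∩ Rania: 09:15–09:45, 10:30–11:00, 17:45–18:00, 19:00–20:00.
Sven ∩ Rania ∩ Mina: 17:45–18:00, 19:00–20:00.
Sven ∩ Rania ∩ Mina ∩ Zheng: 17:45–18:00, 19:00–20:00.
Windows ≥ 60 min: 19:00–20:00.
Earliest such window starts at 19:00.

19:00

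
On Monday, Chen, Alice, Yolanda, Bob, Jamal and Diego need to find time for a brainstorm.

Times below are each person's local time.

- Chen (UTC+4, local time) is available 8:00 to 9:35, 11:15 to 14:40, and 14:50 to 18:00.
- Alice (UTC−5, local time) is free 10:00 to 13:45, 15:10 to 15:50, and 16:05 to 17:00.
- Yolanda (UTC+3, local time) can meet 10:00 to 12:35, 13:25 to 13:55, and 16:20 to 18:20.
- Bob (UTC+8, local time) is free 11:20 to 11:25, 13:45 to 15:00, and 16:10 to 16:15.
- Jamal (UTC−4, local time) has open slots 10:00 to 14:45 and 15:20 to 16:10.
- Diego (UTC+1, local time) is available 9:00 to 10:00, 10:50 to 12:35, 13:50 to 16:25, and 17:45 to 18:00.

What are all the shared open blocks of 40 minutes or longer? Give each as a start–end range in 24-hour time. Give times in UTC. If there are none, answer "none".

none

Chen → UTC: 04:00–05:35, 07:15–10:40, 10:50–14:00.
Alice → UTC: 15:00–18:45, 20:10–20:50, 21:05–22:00.
Yolanda → UTC: 07:00–09:35, 10:25–10:55, 13:20–15:20.
Bob → UTC: 03:20–03:25, 05:45–07:00, 08:10–08:15.
Jamal → UTC: 14:00–18:45, 19:20–20:10.
Diego → UTC: 08:00–09:00, 09:50–11:35, 12:50–15:25, 16:45–17:00.
Chen ∩ Alice: (none).
Chen ∩ Alice ∩ Yolanda: (none).
Chen ∩ Alice ∩ Yolanda ∩ Bob: (none).
Chen ∩ Alice ∩ Yolanda ∩ Bob ∩ Jamal: (none).
Chen ∩ Alice ∩ Yolanda ∩ Bob ∩ Jamal ∩ Diego: (none).
Windows ≥ 40 min: (none).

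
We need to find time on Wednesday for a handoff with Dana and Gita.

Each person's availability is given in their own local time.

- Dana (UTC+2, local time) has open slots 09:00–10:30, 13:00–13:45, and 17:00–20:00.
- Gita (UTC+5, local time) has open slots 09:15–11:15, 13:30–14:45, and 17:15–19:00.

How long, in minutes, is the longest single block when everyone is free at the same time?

0 minutes

Dana → UTC: 07:00–08:30, 11:00–11:45, 15:00–18:00.
Gita → UTC: 04:15–06:15, 08:30–09:45, 12:15–14:00.
Dana ∩ Gita: (none).
No common window.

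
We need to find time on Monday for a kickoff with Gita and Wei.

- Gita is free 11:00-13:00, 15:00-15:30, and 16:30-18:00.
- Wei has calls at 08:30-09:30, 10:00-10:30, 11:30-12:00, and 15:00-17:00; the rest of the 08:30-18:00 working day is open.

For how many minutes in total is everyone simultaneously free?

Wei free within 08:30–18:00: 09:30–10:00, 10:30–11:30, 12:00–15:00, 17:00–18:00.
Gita ∩ Wei: 11:00–11:30, 12:00–13:00, 17:00–18:00.
Total common minutes: 30 + 60 + 60 = 150.

150 minutes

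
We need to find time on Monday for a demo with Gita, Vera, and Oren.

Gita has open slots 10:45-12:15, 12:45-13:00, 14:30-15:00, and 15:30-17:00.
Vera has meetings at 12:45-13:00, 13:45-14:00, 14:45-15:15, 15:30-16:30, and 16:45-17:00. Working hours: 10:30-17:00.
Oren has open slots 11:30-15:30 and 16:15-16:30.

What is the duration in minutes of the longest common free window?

45 minutes

Vera free within 10:30–17:00: 10:30–12:45, 13:00–13:45, 14:00–14:45, 15:15–15:30, 16:30–16:45.
Gita ∩ Vera: 10:45–12:15, 14:30–14:45, 16:30–16:45.
Gita ∩ Vera ∩ Oren: 11:30–12:15, 14:30–14:45.
Common window lengths: 45, 15 min; longest is 45.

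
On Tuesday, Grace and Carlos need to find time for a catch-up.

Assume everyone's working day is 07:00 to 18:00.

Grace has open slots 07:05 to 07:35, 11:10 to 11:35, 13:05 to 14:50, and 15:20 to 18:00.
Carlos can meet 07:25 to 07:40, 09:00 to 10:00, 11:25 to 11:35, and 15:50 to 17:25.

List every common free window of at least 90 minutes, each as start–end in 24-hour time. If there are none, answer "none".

15:50–17:25

Grace ∩ Carlos: 07:25–07:35, 11:25–11:35, 15:50–17:25.
Windows ≥ 90 min: 15:50–17:25.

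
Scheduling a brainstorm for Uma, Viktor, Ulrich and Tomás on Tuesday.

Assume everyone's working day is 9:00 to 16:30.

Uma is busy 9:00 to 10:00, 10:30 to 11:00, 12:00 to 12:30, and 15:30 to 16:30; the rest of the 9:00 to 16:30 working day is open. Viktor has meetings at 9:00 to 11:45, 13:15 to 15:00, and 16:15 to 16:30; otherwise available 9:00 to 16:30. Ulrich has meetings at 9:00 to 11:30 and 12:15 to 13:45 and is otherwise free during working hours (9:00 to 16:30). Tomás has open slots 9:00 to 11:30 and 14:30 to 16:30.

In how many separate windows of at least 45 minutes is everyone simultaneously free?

0

Uma free within 09:00–16:30: 10:00–10:30, 11:00–12:00, 12:30–15:30.
Viktor free within 09:00–16:30: 11:45–13:15, 15:00–16:15.
Ulrich free within 09:00–16:30: 11:30–12:15, 13:45–16:30.
Uma ∩ Viktor: 11:45–12:00, 12:30–13:15, 15:00–15:30.
Uma ∩ Viktor ∩ Ulrich: 11:45–12:00, 15:00–15:30.
Uma ∩ Viktor ∩ Ulrich ∩ Tomás: 15:00–15:30.
Windows ≥ 45 min: (none).
That's 0 windows.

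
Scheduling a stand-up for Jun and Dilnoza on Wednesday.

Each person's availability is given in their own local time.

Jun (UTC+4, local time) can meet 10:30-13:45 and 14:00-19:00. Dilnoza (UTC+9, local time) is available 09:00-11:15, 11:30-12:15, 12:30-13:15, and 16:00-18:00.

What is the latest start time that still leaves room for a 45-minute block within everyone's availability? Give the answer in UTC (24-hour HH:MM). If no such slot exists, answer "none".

Jun → UTC: 06:30–09:45, 10:00–15:00.
Dilnoza → UTC: 00:00–02:15, 02:30–03:15, 03:30–04:15, 07:00–09:00.
Jun ∩ Dilnoza: 07:00–09:00.
Windows ≥ 45 min: 07:00–09:00.
Latest start in the last window 07:00–09:00 is 09:00 − 45 min = 08:15.

08:15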